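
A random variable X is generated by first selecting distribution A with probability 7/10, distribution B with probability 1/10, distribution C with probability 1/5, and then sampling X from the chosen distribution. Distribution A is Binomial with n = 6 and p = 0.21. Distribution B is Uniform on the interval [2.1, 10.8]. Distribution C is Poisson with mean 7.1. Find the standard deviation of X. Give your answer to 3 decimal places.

Per component, A: μ=1.26, E[X²]=2.583; B: μ=6.45, E[X²]=47.91; C: μ=7.1, E[X²]=57.51.
E[X] = 0.7·1.26 + 0.1·6.45 + 0.2·7.1 = 2.947.
E[X²] = 0.7·2.583 + 0.1·47.91 + 0.2·57.51 = 18.1011.
Var(X) = E[X²] − (E[X])² = 18.1011 − 8.68481 = 9.41629.
SD(X) = √9.41629 = 3.0686.

3.069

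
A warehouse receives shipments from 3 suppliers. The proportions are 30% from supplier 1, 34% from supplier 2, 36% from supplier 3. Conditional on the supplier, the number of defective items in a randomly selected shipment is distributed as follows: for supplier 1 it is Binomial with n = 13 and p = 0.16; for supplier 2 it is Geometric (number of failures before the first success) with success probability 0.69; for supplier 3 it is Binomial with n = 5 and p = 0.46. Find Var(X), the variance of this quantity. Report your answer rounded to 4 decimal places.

Per component, 1: μ=2.08, E[X²]=6.0736; 2: μ=0.449275, E[X²]=0.852972; 3: μ=2.3, E[X²]=6.532.
E[X] = 0.3·2.08 + 0.34·0.449275 + 0.36·2.3 = 1.60475.
E[X²] = 0.3·6.0736 + 0.34·0.852972 + 0.36·6.532 = 4.46361.
Var(X) = E[X²] − (E[X])² = 4.46361 − 2.57523 = 1.88838.

1.8884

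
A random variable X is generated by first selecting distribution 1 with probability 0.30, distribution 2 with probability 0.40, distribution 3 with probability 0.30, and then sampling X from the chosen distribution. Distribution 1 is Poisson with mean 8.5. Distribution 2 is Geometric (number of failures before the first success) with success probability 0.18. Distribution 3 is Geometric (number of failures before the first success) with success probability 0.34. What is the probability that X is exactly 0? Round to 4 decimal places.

0.1741

Conditional on each component, P(X = 0): 1: 0.000203468; 2: 0.18; 3: 0.34.
By total probability, P(X = 0) = 0.3·0.000203468 + 0.4·0.18 + 0.3·0.34 = 0.174061.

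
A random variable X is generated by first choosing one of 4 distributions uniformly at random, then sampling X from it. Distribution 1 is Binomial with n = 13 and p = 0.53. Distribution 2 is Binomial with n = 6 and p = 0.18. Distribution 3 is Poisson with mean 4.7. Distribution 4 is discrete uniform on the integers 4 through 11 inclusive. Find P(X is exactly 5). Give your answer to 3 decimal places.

0.107

Conditional on each component, P(X = 5): 1: 0.128157; 2: 0.000929667; 3: 0.17383; 4: 0.125.
By total probability, P(X = 5) = 0.25·0.128157 + 0.25·0.000929667 + 0.25·0.17383 + 0.25·0.125 = 0.106979.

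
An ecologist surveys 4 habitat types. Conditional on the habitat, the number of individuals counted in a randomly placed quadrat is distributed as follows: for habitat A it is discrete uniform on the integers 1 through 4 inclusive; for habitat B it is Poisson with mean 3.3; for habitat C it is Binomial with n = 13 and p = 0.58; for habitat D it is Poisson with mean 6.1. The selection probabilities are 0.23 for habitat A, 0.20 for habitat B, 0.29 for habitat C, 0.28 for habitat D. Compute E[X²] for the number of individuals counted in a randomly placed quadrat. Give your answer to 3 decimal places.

34.095

For each component E[X²] = Var + (mean)², giving A: 7.5; B: 14.19; C: 60.0184; D: 43.31.
Overall E[X²] = 0.23·7.5 + 0.2·14.19 + 0.29·60.0184 + 0.28·43.31 = 34.0951.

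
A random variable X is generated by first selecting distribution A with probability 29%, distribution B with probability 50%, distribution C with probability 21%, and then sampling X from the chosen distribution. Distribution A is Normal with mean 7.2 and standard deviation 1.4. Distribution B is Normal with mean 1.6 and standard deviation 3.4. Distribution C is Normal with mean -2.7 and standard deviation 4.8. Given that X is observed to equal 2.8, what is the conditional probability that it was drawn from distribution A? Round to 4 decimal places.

0.0091

Likelihoods f(2.8 | ·): A: 0.00204126; B: 0.110251; C: 0.0431091.
Posterior ∝ prior × likelihood. Numerator for A: 0.29·0.00204126 = 0.000591966.
Normalizing constant: 0.29·0.00204126 + 0.5·0.110251 + 0.21·0.0431091 = 0.0647703.
P(A | observation) = 0.000591966 / 0.0647703 = 0.00913948.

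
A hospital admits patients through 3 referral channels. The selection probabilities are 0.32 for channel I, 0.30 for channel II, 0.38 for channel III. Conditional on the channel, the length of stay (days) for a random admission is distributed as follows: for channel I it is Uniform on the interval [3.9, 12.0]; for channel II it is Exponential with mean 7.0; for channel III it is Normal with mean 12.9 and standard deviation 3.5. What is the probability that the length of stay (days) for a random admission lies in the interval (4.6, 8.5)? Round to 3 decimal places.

Conditional on each channel, P(4.6 < X < 8.5): I: 0.481481; II: 0.221408; III: 0.0954912.
By total probability, P(4.6 < X < 8.5) = 0.32·0.481481 + 0.3·0.221408 + 0.38·0.0954912 = 0.256783.

0.257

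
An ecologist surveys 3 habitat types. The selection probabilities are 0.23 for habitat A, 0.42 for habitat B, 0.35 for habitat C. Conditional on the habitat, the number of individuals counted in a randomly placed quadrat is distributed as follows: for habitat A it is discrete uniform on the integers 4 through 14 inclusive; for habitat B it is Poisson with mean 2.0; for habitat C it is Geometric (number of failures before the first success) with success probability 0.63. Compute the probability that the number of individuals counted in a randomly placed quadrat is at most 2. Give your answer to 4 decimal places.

0.6165

Conditional on each habitat, P(X ≤ 2): A: 0; B: 0.676676; C: 0.949347.
By total probability, P(X ≤ 2) = 0.23·0 + 0.42·0.676676 + 0.35·0.949347 = 0.616476.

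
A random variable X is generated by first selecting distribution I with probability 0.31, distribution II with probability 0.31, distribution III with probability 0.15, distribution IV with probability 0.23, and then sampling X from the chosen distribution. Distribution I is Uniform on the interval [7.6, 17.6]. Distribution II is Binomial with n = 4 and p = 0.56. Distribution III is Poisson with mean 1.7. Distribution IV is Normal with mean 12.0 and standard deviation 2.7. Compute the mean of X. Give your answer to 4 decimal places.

Component means — I: 12.6; II: 2.24; III: 1.7; IV: 12.
E[X] = 0.31·12.6 + 0.31·2.24 + 0.15·1.7 + 0.23·12 = 7.6154.

7.6154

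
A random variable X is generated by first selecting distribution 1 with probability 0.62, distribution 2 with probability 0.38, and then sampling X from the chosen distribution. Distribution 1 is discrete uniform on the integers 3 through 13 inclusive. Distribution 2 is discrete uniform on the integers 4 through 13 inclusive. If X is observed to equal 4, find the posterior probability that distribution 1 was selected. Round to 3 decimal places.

Likelihoods P(X=4 | ·): 1: 0.0909091; 2: 0.1.
Posterior ∝ prior × likelihood. Numerator for 1: 0.62·0.0909091 = 0.0563636.
Normalizing constant: 0.62·0.0909091 + 0.38·0.1 = 0.0943636.
P(1 | observation) = 0.0563636 / 0.0943636 = 0.597303.

0.597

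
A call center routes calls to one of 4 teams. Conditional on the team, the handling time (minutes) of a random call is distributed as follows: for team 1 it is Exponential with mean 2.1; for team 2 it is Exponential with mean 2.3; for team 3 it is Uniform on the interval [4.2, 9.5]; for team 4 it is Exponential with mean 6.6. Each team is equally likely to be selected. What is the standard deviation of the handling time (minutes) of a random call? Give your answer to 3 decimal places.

4.363

Per component, 1: μ=2.1, E[X²]=8.82; 2: μ=2.3, E[X²]=10.58; 3: μ=6.85, E[X²]=49.2633; 4: μ=6.6, E[X²]=87.12.
E[X] = 0.25·2.1 + 0.25·2.3 + 0.25·6.85 + 0.25·6.6 = 4.4625.
E[X²] = 0.25·8.82 + 0.25·10.58 + 0.25·49.2633 + 0.25·87.12 = 38.9458.
Var(X) = E[X²] − (E[X])² = 38.9458 − 19.9139 = 19.0319.
SD(X) = √19.0319 = 4.36256.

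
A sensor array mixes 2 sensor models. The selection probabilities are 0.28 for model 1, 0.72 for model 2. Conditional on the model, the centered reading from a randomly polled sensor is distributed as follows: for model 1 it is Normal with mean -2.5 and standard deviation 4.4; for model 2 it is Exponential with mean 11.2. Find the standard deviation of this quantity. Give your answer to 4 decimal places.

Per component, 1: μ=-2.5, E[X²]=25.61; 2: μ=11.2, E[X²]=250.88.
E[X] = 0.28·-2.5 + 0.72·11.2 = 7.364.
E[X²] = 0.28·25.61 + 0.72·250.88 = 187.804.
Var(X) = E[X²] − (E[X])² = 187.804 − 54.2285 = 133.576.
SD(X) = √133.576 = 11.5575.

11.5575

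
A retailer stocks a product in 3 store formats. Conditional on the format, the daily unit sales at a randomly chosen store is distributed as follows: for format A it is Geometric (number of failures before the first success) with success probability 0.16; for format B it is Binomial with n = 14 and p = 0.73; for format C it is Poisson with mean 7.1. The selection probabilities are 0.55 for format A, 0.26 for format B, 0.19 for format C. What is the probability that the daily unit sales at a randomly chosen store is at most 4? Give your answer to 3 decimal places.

Conditional on each format, P(X ≤ 4): A: 0.581788; B: 0.000671701; C: 0.164063.
By total probability, P(X ≤ 4) = 0.55·0.581788 + 0.26·0.000671701 + 0.19·0.164063 = 0.35133.

0.351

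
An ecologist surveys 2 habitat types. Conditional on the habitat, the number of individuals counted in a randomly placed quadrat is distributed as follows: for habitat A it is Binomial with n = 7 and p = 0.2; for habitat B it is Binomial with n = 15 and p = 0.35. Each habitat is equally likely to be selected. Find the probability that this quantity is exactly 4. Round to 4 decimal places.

Conditional on each habitat, P(X = 4): A: 0.028672; B: 0.179247.
By total probability, P(X = 4) = 0.5·0.028672 + 0.5·0.179247 = 0.103959.

0.1040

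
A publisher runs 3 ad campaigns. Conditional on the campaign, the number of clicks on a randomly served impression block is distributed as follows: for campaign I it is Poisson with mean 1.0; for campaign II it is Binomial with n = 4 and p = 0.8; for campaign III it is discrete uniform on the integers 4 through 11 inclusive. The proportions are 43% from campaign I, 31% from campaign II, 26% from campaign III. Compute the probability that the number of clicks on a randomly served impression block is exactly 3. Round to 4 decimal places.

Conditional on each campaign, P(X = 3): I: 0.0613132; II: 0.4096; III: 0.
By total probability, P(X = 3) = 0.43·0.0613132 + 0.31·0.4096 + 0.26·0 = 0.153341.

0.1533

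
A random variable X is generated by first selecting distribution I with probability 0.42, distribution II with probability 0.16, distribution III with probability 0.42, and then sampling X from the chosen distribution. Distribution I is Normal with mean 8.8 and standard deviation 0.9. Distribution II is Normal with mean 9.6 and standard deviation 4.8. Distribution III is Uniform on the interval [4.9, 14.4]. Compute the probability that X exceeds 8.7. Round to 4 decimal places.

0.5725

Conditional on each component, P(X > 8.7): I: 0.544236; II: 0.574366; III: 0.6.
By total probability, P(X > 8.7) = 0.42·0.544236 + 0.16·0.574366 + 0.42·0.6 = 0.572478.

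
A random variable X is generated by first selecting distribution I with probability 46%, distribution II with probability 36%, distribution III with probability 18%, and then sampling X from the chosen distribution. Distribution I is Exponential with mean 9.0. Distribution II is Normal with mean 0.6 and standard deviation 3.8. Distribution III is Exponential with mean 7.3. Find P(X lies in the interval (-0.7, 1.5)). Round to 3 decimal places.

0.186

Conditional on each component, P(-0.7 < X < 1.5): I: 0.153518; II: 0.227475; III: 0.185743.
By total probability, P(-0.7 < X < 1.5) = 0.46·0.153518 + 0.36·0.227475 + 0.18·0.185743 = 0.185943.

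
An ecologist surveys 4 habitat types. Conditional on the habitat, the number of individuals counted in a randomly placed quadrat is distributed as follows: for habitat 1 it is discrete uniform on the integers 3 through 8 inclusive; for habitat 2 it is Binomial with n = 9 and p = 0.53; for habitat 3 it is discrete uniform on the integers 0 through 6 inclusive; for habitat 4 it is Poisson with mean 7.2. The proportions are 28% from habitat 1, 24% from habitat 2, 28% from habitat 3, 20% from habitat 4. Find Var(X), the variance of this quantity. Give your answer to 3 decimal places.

Per component, 1: μ=5.5, E[X²]=33.1667; 2: μ=4.77, E[X²]=24.9948; 3: μ=3, E[X²]=13; 4: μ=7.2, E[X²]=59.04.
E[X] = 0.28·5.5 + 0.24·4.77 + 0.28·3 + 0.2·7.2 = 4.9648.
E[X²] = 0.28·33.1667 + 0.24·24.9948 + 0.28·13 + 0.2·59.04 = 30.7334.
Var(X) = E[X²] − (E[X])² = 30.7334 − 24.6492 = 6.08418.

6.084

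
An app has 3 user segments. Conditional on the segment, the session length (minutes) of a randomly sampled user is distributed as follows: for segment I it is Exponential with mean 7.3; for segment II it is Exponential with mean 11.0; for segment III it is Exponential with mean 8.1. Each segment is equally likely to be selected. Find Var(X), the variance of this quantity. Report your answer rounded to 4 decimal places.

Per component, I: μ=7.3, E[X²]=106.58; II: μ=11, E[X²]=242; III: μ=8.1, E[X²]=131.22.
E[X] = 0.333333·7.3 + 0.333333·11 + 0.333333·8.1 = 8.8.
E[X²] = 0.333333·106.58 + 0.333333·242 + 0.333333·131.22 = 159.933.
Var(X) = E[X²] − (E[X])² = 159.933 − 77.44 = 82.4933.

82.4933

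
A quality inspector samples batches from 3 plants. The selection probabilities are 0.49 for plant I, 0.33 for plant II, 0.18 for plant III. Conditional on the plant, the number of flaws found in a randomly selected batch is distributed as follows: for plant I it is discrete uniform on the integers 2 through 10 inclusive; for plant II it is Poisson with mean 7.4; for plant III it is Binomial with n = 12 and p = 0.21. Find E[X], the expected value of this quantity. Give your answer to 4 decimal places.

5.8356

Component means — I: 6; II: 7.4; III: 2.52.
E[X] = 0.49·6 + 0.33·7.4 + 0.18·2.52 = 5.8356.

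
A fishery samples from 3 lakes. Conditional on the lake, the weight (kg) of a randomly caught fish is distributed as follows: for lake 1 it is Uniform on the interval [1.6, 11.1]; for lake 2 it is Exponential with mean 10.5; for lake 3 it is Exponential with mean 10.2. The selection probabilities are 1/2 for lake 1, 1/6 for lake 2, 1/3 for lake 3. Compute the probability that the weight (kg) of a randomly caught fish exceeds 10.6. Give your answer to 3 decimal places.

0.205

Conditional on each lake, P(X > 10.6): 1: 0.0526316; 2: 0.364392; 3: 0.353732.
By total probability, P(X > 10.6) = 0.5·0.0526316 + 0.166667·0.364392 + 0.333333·0.353732 = 0.204959.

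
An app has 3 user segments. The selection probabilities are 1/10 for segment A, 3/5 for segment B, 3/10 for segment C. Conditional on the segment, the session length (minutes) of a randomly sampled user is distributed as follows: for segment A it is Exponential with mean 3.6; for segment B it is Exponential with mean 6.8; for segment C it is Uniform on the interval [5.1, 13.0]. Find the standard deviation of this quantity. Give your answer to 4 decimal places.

5.7460

Per component, A: μ=3.6, E[X²]=25.92; B: μ=6.8, E[X²]=92.48; C: μ=9.05, E[X²]=87.1033.
E[X] = 0.1·3.6 + 0.6·6.8 + 0.3·9.05 = 7.155.
E[X²] = 0.1·25.92 + 0.6·92.48 + 0.3·87.1033 = 84.211.
Var(X) = E[X²] − (E[X])² = 84.211 − 51.194 = 33.017.
SD(X) = √33.017 = 5.74604.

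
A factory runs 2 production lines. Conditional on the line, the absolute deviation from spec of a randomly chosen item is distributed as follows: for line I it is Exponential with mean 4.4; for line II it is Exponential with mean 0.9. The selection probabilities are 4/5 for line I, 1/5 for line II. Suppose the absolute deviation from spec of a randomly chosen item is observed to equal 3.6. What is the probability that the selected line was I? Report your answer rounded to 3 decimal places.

Likelihoods f(3.6 | ·): I: 0.10028; II: 0.0203507.
Posterior ∝ prior × likelihood. Numerator for I: 0.8·0.10028 = 0.0802242.
Normalizing constant: 0.8·0.10028 + 0.2·0.0203507 = 0.0842944.
P(I | observation) = 0.0802242 / 0.0842944 = 0.951715.

0.952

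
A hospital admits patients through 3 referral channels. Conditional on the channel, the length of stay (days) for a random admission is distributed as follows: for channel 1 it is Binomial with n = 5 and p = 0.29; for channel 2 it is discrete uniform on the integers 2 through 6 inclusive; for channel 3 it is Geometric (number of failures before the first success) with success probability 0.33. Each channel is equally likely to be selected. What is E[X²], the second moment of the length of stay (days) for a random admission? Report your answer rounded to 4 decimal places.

10.4689

For each component E[X²] = Var + (mean)², giving 1: 3.132; 2: 18; 3: 10.2746.
Overall E[X²] = 0.333333·3.132 + 0.333333·18 + 0.333333·10.2746 = 10.4689.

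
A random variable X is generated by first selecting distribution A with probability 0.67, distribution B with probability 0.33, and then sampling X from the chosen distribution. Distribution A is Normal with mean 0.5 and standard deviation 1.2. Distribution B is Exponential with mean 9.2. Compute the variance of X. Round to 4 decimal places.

Per component, A: μ=0.5, E[X²]=1.69; B: μ=9.2, E[X²]=169.28.
E[X] = 0.67·0.5 + 0.33·9.2 = 3.371.
E[X²] = 0.67·1.69 + 0.33·169.28 = 56.9947.
Var(X) = E[X²] − (E[X])² = 56.9947 − 11.3636 = 45.6311.

45.6311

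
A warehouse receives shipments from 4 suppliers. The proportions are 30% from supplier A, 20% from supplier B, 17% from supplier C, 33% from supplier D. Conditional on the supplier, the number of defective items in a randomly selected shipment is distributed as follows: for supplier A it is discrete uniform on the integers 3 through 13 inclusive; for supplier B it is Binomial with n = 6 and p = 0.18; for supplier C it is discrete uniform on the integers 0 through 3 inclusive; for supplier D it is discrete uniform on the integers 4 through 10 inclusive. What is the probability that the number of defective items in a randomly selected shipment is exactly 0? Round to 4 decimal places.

0.1033

Conditional on each supplier, P(X = 0): A: 0; B: 0.304007; C: 0.25; D: 0.
By total probability, P(X = 0) = 0.3·0 + 0.2·0.304007 + 0.17·0.25 + 0.33·0 = 0.103301.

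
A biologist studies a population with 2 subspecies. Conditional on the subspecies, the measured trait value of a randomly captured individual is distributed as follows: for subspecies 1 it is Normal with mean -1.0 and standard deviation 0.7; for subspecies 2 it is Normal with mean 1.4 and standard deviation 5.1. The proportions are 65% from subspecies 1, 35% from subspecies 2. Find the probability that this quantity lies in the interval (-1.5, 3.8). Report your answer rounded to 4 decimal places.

0.6343

Conditional on each subspecies, P(-1.5 < X < 3.8): 1: 0.762475; 2: 0.396228.
By total probability, P(-1.5 < X < 3.8) = 0.65·0.762475 + 0.35·0.396228 = 0.634288.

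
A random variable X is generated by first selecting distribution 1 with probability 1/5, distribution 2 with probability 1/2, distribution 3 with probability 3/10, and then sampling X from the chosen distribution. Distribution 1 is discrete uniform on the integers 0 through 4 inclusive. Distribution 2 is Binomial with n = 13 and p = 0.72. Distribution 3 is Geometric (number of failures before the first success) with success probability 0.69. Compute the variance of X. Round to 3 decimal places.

19.377

Per component, 1: μ=2, E[X²]=6; 2: μ=9.36, E[X²]=90.2304; 3: μ=0.449275, E[X²]=0.852972.
E[X] = 0.2·2 + 0.5·9.36 + 0.3·0.449275 = 5.21478.
E[X²] = 0.2·6 + 0.5·90.2304 + 0.3·0.852972 = 46.5711.
Var(X) = E[X²] − (E[X])² = 46.5711 − 27.194 = 19.3771.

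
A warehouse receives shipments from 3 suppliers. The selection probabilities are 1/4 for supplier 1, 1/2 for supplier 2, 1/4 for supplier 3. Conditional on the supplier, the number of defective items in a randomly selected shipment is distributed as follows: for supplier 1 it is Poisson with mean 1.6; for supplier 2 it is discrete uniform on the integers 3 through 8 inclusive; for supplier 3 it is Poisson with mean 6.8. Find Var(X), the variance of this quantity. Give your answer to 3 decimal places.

7.361

Per component, 1: μ=1.6, E[X²]=4.16; 2: μ=5.5, E[X²]=33.1667; 3: μ=6.8, E[X²]=53.04.
E[X] = 0.25·1.6 + 0.5·5.5 + 0.25·6.8 = 4.85.
E[X²] = 0.25·4.16 + 0.5·33.1667 + 0.25·53.04 = 30.8833.
Var(X) = E[X²] − (E[X])² = 30.8833 − 23.5225 = 7.36083.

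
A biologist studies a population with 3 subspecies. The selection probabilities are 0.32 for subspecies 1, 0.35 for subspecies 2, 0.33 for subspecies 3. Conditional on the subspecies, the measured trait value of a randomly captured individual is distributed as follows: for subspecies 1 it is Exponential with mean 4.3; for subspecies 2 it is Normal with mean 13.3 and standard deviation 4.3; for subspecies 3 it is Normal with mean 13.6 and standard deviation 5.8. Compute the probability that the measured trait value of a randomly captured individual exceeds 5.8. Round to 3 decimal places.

Conditional on each subspecies, P(X > 5.8): 1: 0.259542; 2: 0.959437; 3: 0.91066.
By total probability, P(X > 5.8) = 0.32·0.259542 + 0.35·0.959437 + 0.33·0.91066 = 0.719374.

0.719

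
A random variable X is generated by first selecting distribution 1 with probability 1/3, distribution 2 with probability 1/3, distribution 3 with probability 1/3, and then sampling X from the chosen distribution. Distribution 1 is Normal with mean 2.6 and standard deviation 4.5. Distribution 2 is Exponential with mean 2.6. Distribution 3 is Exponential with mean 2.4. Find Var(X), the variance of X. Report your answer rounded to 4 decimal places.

10.9322

Per component, 1: μ=2.6, E[X²]=27.01; 2: μ=2.6, E[X²]=13.52; 3: μ=2.4, E[X²]=11.52.
E[X] = 0.333333·2.6 + 0.333333·2.6 + 0.333333·2.4 = 2.53333.
E[X²] = 0.333333·27.01 + 0.333333·13.52 + 0.333333·11.52 = 17.35.
Var(X) = E[X²] − (E[X])² = 17.35 − 6.41778 = 10.9322.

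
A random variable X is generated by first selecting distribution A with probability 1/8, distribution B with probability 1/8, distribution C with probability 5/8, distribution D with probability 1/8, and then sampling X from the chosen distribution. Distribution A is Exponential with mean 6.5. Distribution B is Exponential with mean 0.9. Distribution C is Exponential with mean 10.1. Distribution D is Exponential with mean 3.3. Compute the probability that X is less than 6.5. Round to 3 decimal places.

0.608

Conditional on each component, P(X < 6.5): A: 0.632121; B: 0.99927; C: 0.474584; D: 0.860501.
By total probability, P(X < 6.5) = 0.125·0.632121 + 0.125·0.99927 + 0.625·0.474584 + 0.125·0.860501 = 0.608101.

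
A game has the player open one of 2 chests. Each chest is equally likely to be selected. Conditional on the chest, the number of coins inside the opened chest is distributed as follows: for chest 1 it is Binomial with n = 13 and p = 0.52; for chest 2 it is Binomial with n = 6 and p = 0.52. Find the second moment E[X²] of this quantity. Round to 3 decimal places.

For each component E[X²] = Var + (mean)², giving 1: 48.9424; 2: 11.232.
Overall E[X²] = 0.5·48.9424 + 0.5·11.232 = 30.0872.

30.087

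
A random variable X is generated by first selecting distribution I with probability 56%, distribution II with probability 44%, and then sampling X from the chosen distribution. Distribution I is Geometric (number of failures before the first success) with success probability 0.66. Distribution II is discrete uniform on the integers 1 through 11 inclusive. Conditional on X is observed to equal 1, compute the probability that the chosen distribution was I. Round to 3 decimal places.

Likelihoods P(X=1 | ·): I: 0.2244; II: 0.0909091.
Posterior ∝ prior × likelihood. Numerator for I: 0.56·0.2244 = 0.125664.
Normalizing constant: 0.56·0.2244 + 0.44·0.0909091 = 0.165664.
P(I | observation) = 0.125664 / 0.165664 = 0.758547.

0.759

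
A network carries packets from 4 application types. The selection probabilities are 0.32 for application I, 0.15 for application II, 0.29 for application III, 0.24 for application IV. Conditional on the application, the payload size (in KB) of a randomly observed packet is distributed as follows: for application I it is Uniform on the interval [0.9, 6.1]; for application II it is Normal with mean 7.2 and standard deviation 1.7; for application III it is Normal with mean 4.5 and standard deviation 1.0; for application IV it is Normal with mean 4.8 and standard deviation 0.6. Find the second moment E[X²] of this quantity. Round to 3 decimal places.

24.629

For each component E[X²] = Var + (mean)², giving I: 14.5033; II: 54.73; III: 21.25; IV: 23.4.
Overall E[X²] = 0.32·14.5033 + 0.15·54.73 + 0.29·21.25 + 0.24·23.4 = 24.6291.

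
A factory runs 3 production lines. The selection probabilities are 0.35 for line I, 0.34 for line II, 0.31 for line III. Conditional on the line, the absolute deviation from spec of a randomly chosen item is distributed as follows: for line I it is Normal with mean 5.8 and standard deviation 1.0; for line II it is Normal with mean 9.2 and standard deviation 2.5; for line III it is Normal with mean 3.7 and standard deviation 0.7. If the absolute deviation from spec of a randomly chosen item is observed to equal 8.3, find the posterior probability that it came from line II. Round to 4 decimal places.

0.8923

Likelihoods f(8.3 | ·): I: 0.0175283; II: 0.149564; III: 2.39109e-10.
Posterior ∝ prior × likelihood. Numerator for II: 0.34·0.149564 = 0.0508518.
Normalizing constant: 0.35·0.0175283 + 0.34·0.149564 + 0.31·2.39109e-10 = 0.0569867.
P(II | observation) = 0.0508518 / 0.0569867 = 0.892345.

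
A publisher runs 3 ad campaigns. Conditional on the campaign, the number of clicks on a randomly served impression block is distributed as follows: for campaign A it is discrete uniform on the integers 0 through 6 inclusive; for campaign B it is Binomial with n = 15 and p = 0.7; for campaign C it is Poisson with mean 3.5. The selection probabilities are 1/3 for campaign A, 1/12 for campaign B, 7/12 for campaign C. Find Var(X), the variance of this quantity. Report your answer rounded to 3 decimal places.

Per component, A: μ=3, E[X²]=13; B: μ=10.5, E[X²]=113.4; C: μ=3.5, E[X²]=15.75.
E[X] = 0.333333·3 + 0.0833333·10.5 + 0.583333·3.5 = 3.91667.
E[X²] = 0.333333·13 + 0.0833333·113.4 + 0.583333·15.75 = 22.9708.
Var(X) = E[X²] − (E[X])² = 22.9708 − 15.3403 = 7.63056.

7.631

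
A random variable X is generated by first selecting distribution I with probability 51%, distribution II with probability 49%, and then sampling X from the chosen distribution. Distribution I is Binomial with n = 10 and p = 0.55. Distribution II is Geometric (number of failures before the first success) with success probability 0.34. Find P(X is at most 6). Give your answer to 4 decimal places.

0.8376

Conditional on each component, P(X ≤ 6): I: 0.733962; II: 0.945448.
By total probability, P(X ≤ 6) = 0.51·0.733962 + 0.49·0.945448 = 0.83759.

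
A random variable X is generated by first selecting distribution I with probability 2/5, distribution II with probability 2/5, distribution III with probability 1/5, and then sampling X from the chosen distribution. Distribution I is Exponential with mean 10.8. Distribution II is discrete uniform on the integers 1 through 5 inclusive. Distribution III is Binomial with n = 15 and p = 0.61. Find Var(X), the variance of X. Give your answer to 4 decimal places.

Per component, I: μ=10.8, E[X²]=233.28; II: μ=3, E[X²]=11; III: μ=9.15, E[X²]=87.291.
E[X] = 0.4·10.8 + 0.4·3 + 0.2·9.15 = 7.35.
E[X²] = 0.4·233.28 + 0.4·11 + 0.2·87.291 = 115.17.
Var(X) = E[X²] − (E[X])² = 115.17 − 54.0225 = 61.1477.

61.1477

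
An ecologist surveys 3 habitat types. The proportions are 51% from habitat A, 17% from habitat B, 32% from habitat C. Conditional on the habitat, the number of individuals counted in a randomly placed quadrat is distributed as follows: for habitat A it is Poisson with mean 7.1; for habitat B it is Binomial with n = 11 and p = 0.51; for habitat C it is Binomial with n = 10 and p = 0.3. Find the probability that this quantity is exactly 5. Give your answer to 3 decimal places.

Conditional on each habitat, P(X = 5): A: 0.124057; B: 0.220632; C: 0.102919.
By total probability, P(X = 5) = 0.51·0.124057 + 0.17·0.220632 + 0.32·0.102919 = 0.133711.

0.134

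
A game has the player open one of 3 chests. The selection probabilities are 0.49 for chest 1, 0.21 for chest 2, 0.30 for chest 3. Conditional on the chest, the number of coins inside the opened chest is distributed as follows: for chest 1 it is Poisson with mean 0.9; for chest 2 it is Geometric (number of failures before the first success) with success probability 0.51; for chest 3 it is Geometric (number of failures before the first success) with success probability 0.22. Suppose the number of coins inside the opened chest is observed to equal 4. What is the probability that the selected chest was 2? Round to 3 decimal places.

Likelihoods P(X=4 | ·): 1: 0.0111146; 2: 0.0294005; 3: 0.0814331.
Posterior ∝ prior × likelihood. Numerator for 2: 0.21·0.0294005 = 0.0061741.
Normalizing constant: 0.49·0.0111146 + 0.21·0.0294005 + 0.3·0.0814331 = 0.0360502.
P(2 | observation) = 0.0061741 / 0.0360502 = 0.171264.

0.171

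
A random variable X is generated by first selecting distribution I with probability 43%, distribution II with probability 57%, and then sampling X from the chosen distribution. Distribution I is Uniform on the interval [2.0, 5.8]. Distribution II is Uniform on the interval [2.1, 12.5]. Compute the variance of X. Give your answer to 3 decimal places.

8.488

Per component, I: μ=3.9, E[X²]=16.4133; II: μ=7.3, E[X²]=62.3033.
E[X] = 0.43·3.9 + 0.57·7.3 = 5.838.
E[X²] = 0.43·16.4133 + 0.57·62.3033 = 42.5706.
Var(X) = E[X²] − (E[X])² = 42.5706 − 34.0822 = 8.48839.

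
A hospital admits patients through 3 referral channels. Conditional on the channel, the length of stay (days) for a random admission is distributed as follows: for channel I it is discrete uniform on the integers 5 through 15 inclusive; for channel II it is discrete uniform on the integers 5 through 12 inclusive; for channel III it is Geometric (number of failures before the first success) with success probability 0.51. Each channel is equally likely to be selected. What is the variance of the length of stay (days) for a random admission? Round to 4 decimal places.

Per component, I: μ=10, E[X²]=110; II: μ=8.5, E[X²]=77.5; III: μ=0.960784, E[X²]=2.807.
E[X] = 0.333333·10 + 0.333333·8.5 + 0.333333·0.960784 = 6.48693.
E[X²] = 0.333333·110 + 0.333333·77.5 + 0.333333·2.807 = 63.4357.
Var(X) = E[X²] − (E[X])² = 63.4357 − 42.0802 = 21.3554.

21.3554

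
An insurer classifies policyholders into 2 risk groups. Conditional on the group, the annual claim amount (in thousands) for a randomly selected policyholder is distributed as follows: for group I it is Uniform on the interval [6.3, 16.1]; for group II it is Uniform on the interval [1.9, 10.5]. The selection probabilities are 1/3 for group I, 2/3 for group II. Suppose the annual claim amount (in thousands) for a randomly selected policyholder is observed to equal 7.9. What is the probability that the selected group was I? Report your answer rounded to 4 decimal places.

0.3050

Likelihoods f(7.9 | ·): I: 0.102041; II: 0.116279.
Posterior ∝ prior × likelihood. Numerator for I: 0.333333·0.102041 = 0.0340136.
Normalizing constant: 0.333333·0.102041 + 0.666667·0.116279 = 0.111533.
P(I | observation) = 0.0340136 / 0.111533 = 0.304965.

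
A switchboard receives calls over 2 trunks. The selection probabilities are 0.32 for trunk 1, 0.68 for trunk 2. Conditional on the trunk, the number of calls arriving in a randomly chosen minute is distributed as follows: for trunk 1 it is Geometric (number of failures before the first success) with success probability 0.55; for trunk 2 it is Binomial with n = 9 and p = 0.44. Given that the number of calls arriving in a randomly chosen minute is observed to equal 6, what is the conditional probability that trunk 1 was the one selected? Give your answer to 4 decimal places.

0.0197

Likelihoods P(X=6 | ·): 1: 0.00456707; 2: 0.107043.
Posterior ∝ prior × likelihood. Numerator for 1: 0.32·0.00456707 = 0.00146146.
Normalizing constant: 0.32·0.00456707 + 0.68·0.107043 = 0.0742509.
P(1 | observation) = 0.00146146 / 0.0742509 = 0.0196828.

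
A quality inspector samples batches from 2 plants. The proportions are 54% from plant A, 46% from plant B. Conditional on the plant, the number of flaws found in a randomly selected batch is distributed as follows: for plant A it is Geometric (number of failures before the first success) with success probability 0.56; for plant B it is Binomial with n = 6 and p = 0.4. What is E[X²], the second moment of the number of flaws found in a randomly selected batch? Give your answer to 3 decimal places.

4.403

For each component E[X²] = Var + (mean)², giving A: 2.02041; B: 7.2.
Overall E[X²] = 0.54·2.02041 + 0.46·7.2 = 4.40302.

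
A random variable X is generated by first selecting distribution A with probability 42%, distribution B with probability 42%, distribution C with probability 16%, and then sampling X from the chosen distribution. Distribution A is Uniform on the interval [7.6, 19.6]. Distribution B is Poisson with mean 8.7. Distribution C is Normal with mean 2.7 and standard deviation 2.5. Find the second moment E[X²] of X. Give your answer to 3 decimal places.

120.333

For each component E[X²] = Var + (mean)², giving A: 196.96; B: 84.39; C: 13.54.
Overall E[X²] = 0.42·196.96 + 0.42·84.39 + 0.16·13.54 = 120.333.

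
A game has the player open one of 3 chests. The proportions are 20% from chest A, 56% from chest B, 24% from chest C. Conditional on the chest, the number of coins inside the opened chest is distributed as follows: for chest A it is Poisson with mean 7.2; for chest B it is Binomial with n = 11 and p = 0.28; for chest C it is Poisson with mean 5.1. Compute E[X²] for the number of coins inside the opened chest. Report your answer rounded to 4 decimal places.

For each component E[X²] = Var + (mean)², giving A: 59.04; B: 11.704; C: 31.11.
Overall E[X²] = 0.2·59.04 + 0.56·11.704 + 0.24·31.11 = 25.8286.

25.8286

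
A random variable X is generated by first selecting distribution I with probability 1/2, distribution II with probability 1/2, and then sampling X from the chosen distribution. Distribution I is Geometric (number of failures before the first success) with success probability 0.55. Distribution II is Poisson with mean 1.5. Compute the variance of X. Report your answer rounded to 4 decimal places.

1.6100

Per component, I: μ=0.818182, E[X²]=2.15702; II: μ=1.5, E[X²]=3.75.
E[X] = 0.5·0.818182 + 0.5·1.5 = 1.15909.
E[X²] = 0.5·2.15702 + 0.5·3.75 = 2.95351.
Var(X) = E[X²] − (E[X])² = 2.95351 − 1.34349 = 1.61002.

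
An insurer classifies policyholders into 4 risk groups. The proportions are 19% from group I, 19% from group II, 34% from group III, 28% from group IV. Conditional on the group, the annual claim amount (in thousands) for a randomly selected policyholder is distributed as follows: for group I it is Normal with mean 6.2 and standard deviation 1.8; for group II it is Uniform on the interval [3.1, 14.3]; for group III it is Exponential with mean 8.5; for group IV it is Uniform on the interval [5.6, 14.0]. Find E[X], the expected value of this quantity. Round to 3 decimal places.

8.465

Component means — I: 6.2; II: 8.7; III: 8.5; IV: 9.8.
E[X] = 0.19·6.2 + 0.19·8.7 + 0.34·8.5 + 0.28·9.8 = 8.465.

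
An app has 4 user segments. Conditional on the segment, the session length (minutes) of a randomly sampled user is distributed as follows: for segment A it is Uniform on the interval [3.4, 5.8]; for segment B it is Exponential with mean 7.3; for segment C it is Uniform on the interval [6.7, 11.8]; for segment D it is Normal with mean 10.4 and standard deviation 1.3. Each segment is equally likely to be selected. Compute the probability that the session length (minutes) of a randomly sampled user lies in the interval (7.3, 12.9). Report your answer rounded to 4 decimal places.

Conditional on each segment, P(7.3 < X < 12.9): A: 0; B: 0.197056; C: 0.882353; D: 0.964216.
By total probability, P(7.3 < X < 12.9) = 0.25·0 + 0.25·0.197056 + 0.25·0.882353 + 0.25·0.964216 = 0.510906.

0.5109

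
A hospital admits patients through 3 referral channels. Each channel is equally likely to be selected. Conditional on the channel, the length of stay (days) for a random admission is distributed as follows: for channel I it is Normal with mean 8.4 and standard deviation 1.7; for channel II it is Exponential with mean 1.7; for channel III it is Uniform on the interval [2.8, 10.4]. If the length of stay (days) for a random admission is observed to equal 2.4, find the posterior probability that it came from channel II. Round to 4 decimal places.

0.9968

Likelihoods f(2.4 | ·): I: 0.000462927; II: 0.14336; III: 0.
Posterior ∝ prior × likelihood. Numerator for II: 0.333333·0.14336 = 0.0477868.
Normalizing constant: 0.333333·0.000462927 + 0.333333·0.14336 + 0.333333·0 = 0.0479411.
P(II | observation) = 0.0477868 / 0.0479411 = 0.996781.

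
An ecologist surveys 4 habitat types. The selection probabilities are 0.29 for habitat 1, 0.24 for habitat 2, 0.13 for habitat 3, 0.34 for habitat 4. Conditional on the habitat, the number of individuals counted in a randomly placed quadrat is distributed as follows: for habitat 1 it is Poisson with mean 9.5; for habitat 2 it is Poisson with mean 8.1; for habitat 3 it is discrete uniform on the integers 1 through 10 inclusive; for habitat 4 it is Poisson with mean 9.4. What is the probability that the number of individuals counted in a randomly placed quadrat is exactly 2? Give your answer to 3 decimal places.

Conditional on each habitat, P(X = 2): 1: 0.00337769; 2: 0.0099576; 3: 0.1; 4: 0.00365475.
By total probability, P(X = 2) = 0.29·0.00337769 + 0.24·0.0099576 + 0.13·0.1 + 0.34·0.00365475 = 0.017612.

0.018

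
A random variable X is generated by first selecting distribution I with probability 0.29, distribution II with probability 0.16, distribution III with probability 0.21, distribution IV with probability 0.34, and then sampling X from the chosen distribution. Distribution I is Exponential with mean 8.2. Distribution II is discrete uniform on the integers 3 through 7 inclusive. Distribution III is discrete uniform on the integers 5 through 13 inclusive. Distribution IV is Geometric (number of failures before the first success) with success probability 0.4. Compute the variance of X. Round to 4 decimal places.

Per component, I: μ=8.2, E[X²]=134.48; II: μ=5, E[X²]=27; III: μ=9, E[X²]=87.6667; IV: μ=1.5, E[X²]=6.
E[X] = 0.29·8.2 + 0.16·5 + 0.21·9 + 0.34·1.5 = 5.578.
E[X²] = 0.29·134.48 + 0.16·27 + 0.21·87.6667 + 0.34·6 = 63.7692.
Var(X) = E[X²] − (E[X])² = 63.7692 − 31.1141 = 32.6551.

32.6551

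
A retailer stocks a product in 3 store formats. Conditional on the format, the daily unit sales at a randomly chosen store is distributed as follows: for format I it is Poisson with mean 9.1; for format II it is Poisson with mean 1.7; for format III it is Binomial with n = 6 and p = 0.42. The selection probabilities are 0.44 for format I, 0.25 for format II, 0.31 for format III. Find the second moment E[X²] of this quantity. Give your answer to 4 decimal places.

44.0096

For each component E[X²] = Var + (mean)², giving I: 91.91; II: 4.59; III: 7.812.
Overall E[X²] = 0.44·91.91 + 0.25·4.59 + 0.31·7.812 = 44.0096.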